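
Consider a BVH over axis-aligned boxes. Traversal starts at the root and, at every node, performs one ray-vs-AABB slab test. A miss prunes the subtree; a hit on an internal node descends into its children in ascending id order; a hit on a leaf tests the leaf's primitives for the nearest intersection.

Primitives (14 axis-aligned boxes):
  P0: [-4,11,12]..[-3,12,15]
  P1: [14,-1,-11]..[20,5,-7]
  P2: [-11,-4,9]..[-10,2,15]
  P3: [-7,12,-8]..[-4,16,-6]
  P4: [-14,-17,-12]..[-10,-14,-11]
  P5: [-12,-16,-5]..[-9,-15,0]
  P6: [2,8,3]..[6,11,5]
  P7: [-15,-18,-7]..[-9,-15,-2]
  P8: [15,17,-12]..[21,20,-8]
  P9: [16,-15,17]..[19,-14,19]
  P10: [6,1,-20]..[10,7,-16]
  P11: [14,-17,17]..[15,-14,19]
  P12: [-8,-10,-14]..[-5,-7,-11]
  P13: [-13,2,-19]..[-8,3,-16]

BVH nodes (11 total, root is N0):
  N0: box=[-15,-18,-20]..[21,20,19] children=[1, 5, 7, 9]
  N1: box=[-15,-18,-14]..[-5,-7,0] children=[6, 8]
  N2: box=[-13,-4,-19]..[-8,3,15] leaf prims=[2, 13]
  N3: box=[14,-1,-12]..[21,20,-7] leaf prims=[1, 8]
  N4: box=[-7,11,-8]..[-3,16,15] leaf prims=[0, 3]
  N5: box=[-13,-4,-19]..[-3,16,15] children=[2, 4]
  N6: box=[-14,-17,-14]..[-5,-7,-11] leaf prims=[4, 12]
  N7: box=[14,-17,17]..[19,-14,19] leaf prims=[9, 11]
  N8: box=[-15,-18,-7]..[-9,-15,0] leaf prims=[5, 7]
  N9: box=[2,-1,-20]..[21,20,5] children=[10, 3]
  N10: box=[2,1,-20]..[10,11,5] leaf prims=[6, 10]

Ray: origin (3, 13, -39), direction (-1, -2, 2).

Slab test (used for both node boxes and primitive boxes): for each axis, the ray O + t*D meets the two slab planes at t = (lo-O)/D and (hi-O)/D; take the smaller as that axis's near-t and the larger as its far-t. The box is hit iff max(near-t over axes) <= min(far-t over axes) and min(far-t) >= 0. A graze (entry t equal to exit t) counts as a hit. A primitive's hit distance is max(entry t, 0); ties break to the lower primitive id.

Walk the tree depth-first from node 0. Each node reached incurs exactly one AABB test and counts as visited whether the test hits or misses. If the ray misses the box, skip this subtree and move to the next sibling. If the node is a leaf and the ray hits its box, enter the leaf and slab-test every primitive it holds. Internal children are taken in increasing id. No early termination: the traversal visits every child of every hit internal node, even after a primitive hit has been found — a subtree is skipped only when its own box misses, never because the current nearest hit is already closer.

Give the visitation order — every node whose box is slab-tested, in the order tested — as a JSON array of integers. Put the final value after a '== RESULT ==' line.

Traverse from the root:
N0 x:[-18,18] y:[-7/2,31/2] z:[19/2,29] -> hit [19/2,31/2], descend [1, 5, 7, 9]
  N1 x:[8,18] y:[10,31/2] z:[25/2,39/2] -> hit [25/2,31/2], descend [6, 8]
    N6 x:[8,17] y:[10,15] z:[25/2,14] -> hit [25/2,14] leaf, test {P4@t=27/2, P12(miss)}
    N8 x:[12,18] y:[14,31/2] z:[16,39/2] -> miss, prune
  N5 x:[6,16] y:[-3/2,17/2] z:[10,27] -> miss, prune
  N7 x:[-16,-11] y:[27/2,15] z:[28,29] -> miss, prune
  N9 x:[-18,1] y:[-7/2,7] z:[19/2,22] -> miss, prune

Visited [0, 1, 6, 8, 5, 7, 9]. Tests: 7 box, 1 leaf. Nearest: P4.

== RESULT ==
[0, 1, 6, 8, 5, 7, 9]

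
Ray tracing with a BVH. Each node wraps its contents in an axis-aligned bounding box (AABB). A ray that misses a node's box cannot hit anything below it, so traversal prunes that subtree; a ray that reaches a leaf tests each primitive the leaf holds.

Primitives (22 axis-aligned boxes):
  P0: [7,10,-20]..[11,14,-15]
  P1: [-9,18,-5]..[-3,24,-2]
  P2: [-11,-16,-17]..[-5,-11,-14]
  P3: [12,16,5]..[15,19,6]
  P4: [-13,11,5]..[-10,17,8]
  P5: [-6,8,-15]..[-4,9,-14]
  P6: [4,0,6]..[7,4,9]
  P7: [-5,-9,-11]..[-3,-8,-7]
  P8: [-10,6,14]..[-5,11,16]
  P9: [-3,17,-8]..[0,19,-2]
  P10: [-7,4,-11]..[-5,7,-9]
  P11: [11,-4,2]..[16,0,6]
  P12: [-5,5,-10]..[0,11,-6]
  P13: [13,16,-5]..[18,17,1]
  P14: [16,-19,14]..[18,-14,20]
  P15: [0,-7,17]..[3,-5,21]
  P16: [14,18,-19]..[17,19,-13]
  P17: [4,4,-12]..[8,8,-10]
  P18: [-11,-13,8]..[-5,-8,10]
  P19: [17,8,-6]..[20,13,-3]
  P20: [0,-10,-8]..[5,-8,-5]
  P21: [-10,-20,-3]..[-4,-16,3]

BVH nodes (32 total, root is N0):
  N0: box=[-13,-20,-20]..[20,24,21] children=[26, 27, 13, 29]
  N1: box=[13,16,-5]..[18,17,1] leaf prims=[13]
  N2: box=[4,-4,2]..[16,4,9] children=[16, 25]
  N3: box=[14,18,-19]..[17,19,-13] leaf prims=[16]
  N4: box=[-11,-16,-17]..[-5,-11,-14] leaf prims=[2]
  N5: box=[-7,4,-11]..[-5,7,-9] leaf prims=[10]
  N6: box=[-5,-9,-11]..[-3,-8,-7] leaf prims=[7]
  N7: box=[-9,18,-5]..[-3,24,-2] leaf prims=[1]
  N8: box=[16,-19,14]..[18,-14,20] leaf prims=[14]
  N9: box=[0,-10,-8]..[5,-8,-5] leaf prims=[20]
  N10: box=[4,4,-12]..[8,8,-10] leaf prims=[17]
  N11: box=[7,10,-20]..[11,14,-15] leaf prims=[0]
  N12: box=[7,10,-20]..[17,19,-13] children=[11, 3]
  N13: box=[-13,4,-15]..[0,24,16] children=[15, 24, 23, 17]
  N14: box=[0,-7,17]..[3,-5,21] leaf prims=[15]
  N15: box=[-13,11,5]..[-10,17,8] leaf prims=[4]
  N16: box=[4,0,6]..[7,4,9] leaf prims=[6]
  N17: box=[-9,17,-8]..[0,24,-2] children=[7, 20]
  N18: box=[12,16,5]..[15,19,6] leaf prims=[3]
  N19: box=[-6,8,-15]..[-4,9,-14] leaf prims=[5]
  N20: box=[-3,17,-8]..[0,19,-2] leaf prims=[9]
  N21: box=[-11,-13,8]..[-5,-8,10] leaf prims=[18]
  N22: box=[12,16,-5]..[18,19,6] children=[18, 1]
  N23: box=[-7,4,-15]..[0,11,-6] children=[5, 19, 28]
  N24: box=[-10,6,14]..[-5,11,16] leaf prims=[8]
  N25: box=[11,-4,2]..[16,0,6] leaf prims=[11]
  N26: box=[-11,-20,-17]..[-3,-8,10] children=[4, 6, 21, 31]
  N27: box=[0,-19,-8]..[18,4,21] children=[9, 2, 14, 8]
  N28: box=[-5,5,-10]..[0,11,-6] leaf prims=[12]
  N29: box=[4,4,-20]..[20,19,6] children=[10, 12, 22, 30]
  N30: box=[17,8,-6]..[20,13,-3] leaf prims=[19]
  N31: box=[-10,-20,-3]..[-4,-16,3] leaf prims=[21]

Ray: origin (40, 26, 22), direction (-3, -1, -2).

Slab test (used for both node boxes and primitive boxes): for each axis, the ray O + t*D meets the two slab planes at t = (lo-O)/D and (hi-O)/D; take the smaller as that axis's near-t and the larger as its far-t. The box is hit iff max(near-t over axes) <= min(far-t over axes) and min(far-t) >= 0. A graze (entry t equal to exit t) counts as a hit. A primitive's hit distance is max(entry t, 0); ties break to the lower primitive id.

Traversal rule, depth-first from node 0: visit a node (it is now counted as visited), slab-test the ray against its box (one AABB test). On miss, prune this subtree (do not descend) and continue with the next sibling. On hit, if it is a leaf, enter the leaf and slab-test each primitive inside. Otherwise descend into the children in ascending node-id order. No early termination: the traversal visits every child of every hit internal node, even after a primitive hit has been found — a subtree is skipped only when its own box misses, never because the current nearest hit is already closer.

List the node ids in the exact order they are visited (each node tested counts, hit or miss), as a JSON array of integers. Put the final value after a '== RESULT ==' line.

Traverse from the root:
N0 x:[20/3,53/3] y:[2,46] z:[1/2,21] -> hit [20/3,53/3], descend [13, 26, 27, 29]
  N13 x:[40/3,53/3] y:[2,22] z:[3,37/2] -> hit [40/3,53/3], descend [15, 17, 23, 24]
    N15 x:[50/3,53/3] y:[9,15] z:[7,17/2] -> miss, prune
    N17 x:[40/3,49/3] y:[2,9] z:[12,15] -> miss, prune
    N23 x:[40/3,47/3] y:[15,22] z:[14,37/2] -> hit [15,47/3], descend [5, 19, 28]
      N5 x:[15,47/3] y:[19,22] z:[31/2,33/2] -> miss, prune
      N19 x:[44/3,46/3] y:[17,18] z:[18,37/2] -> miss, prune
      N28 x:[40/3,15] y:[15,21] z:[14,16] -> hit [15,15] leaf, test {P12@t=15}
    N24 x:[15,50/3] y:[15,20] z:[3,4] -> miss, prune
  N26 x:[43/3,17] y:[34,46] z:[6,39/2] -> miss, prune
  N27 x:[22/3,40/3] y:[22,45] z:[1/2,15] -> miss, prune
  N29 x:[20/3,12] y:[7,22] z:[8,21] -> hit [8,12], descend [10, 12, 22, 30]
    N10 x:[32/3,12] y:[18,22] z:[16,17] -> miss, prune
    N12 x:[23/3,11] y:[7,16] z:[35/2,21] -> miss, prune
    N22 x:[22/3,28/3] y:[7,10] z:[8,27/2] -> hit [8,28/3], descend [1, 18]
      N1 x:[22/3,9] y:[9,10] z:[21/2,27/2] -> miss, prune
      N18 x:[25/3,28/3] y:[7,10] z:[8,17/2] -> hit [25/3,17/2] leaf, test {P3@t=25/3}
    N30 x:[20/3,23/3] y:[13,18] z:[25/2,14] -> miss, prune

Visited [0, 13, 15, 17, 23, 5, 19, 28, 24, 26, 27, 29, 10, 12, 22, 1, 18, 30]. Tests: 18 box, 2 leaf. Nearest: P3.

== RESULT ==
[0, 13, 15, 17, 23, 5, 19, 28, 24, 26, 27, 29, 10, 12, 22, 1, 18, 30]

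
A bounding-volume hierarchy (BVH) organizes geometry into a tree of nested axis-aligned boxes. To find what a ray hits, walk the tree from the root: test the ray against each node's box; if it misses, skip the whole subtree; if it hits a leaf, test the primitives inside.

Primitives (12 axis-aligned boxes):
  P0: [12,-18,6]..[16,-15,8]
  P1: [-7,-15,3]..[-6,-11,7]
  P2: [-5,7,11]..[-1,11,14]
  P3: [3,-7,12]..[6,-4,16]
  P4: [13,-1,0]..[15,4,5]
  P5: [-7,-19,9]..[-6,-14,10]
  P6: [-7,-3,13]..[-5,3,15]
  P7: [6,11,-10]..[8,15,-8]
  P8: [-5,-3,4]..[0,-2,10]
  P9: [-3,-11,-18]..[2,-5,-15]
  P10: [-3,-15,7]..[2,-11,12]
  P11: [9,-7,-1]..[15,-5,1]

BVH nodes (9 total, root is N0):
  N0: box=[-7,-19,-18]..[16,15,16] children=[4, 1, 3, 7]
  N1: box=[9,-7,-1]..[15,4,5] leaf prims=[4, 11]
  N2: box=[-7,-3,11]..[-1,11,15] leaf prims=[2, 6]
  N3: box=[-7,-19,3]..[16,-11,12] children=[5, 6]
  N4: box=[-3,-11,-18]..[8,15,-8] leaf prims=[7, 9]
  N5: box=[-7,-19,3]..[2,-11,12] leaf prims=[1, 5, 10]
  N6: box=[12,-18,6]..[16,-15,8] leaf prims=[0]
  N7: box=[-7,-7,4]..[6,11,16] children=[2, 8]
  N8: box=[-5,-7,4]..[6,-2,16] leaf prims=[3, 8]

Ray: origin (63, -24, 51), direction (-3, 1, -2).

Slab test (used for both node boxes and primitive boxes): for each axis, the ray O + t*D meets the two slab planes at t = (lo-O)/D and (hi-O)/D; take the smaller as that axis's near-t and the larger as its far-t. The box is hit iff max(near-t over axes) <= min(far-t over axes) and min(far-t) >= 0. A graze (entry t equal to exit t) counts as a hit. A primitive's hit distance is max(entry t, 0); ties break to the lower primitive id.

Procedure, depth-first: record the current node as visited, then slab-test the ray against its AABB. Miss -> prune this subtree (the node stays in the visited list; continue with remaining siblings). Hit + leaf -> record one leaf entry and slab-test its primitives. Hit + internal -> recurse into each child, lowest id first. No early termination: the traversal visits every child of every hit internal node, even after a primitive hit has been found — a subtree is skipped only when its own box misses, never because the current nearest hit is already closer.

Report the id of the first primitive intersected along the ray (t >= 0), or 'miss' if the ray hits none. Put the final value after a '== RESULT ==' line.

Traverse from the root:
N0 x:[47/3,70/3] y:[5,39] z:[35/2,69/2] -> hit [35/2,70/3], descend [1, 3, 4, 7]
  N1 x:[16,18] y:[17,28] z:[23,26] -> miss, prune
  N3 x:[47/3,70/3] y:[5,13] z:[39/2,24] -> miss, prune
  N4 x:[55/3,22] y:[13,39] z:[59/2,69/2] -> miss, prune
  N7 x:[19,70/3] y:[17,35] z:[35/2,47/2] -> hit [19,70/3], descend [2, 8]
    N2 x:[64/3,70/3] y:[21,35] z:[18,20] -> miss, prune
    N8 x:[19,68/3] y:[17,22] z:[35/2,47/2] -> hit [19,22] leaf, test {P3@t=19, P8@t=21}

Visited [0, 1, 3, 4, 7, 2, 8]. Tests: 7 box, 1 leaf. Nearest: P3.

== RESULT ==
3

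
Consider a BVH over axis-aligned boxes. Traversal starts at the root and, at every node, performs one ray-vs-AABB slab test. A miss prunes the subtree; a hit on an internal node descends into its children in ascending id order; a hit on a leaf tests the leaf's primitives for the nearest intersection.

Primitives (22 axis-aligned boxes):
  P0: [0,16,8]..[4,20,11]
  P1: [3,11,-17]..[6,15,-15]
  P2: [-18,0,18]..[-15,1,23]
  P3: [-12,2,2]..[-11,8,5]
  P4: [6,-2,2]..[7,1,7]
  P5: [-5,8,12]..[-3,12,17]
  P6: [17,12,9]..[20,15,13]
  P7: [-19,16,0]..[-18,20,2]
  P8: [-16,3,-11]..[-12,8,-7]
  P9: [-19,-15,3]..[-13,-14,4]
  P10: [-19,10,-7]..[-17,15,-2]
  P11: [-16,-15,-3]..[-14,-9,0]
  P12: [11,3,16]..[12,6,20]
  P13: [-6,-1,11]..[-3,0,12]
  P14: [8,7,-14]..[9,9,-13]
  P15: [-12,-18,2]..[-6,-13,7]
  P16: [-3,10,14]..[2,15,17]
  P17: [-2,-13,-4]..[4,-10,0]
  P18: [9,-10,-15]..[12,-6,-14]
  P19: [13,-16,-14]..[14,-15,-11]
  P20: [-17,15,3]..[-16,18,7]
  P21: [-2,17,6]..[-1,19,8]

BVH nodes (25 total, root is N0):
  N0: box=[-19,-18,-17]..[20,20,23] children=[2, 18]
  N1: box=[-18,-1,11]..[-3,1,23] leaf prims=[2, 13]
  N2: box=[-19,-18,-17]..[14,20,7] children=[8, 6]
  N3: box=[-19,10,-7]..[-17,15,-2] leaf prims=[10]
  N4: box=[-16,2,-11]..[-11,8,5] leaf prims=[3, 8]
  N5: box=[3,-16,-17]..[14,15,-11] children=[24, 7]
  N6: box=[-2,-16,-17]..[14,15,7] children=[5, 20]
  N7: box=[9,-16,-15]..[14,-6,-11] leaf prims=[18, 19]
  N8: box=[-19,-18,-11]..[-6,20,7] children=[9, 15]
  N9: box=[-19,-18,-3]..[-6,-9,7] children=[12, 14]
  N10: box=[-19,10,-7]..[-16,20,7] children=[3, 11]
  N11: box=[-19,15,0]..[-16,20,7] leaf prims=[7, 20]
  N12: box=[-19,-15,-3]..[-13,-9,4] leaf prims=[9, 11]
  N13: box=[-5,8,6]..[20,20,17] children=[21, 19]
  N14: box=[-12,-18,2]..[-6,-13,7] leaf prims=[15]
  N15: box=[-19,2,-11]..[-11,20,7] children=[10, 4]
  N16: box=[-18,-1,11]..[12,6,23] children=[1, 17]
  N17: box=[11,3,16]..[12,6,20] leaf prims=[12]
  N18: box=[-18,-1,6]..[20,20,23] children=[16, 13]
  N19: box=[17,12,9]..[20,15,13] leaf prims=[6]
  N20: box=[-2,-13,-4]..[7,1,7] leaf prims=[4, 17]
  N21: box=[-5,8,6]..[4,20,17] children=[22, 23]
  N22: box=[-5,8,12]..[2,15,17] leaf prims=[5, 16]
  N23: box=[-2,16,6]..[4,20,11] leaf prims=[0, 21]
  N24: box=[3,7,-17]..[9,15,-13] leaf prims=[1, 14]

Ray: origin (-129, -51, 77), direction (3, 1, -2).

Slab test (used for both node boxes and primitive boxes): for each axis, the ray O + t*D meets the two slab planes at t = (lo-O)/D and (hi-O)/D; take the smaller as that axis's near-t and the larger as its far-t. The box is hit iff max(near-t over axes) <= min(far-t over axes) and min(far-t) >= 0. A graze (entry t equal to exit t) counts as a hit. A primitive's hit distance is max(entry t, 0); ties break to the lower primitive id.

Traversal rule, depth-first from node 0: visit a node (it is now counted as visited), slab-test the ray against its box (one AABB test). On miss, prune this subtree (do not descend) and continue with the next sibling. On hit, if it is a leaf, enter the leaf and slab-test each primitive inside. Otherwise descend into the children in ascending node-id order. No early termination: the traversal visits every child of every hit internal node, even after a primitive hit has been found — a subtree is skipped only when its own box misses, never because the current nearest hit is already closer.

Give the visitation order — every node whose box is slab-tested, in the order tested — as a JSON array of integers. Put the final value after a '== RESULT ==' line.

Walk:
N0 x:[110/3,149/3] y:[33,71] z:[27,47] -> hit [110/3,47], descend [2, 18]
  N2 x:[110/3,143/3] y:[33,71] z:[35,47] -> hit [110/3,47], descend [6, 8]
    N6 x:[127/3,143/3] y:[35,66] z:[35,47] -> hit [127/3,47], descend [5, 20]
      N5 x:[44,143/3] y:[35,66] z:[44,47] -> hit [44,47], descend [7, 24]
        N7 x:[46,143/3] y:[35,45] z:[44,46] -> miss, prune
        N24 x:[44,46] y:[58,66] z:[45,47] -> miss, prune
      N20 x:[127/3,136/3] y:[38,52] z:[35,81/2] -> miss, prune
    N8 x:[110/3,41] y:[33,71] z:[35,44] -> hit [110/3,41], descend [9, 15]
      N9 x:[110/3,41] y:[33,42] z:[35,40] -> hit [110/3,40], descend [12, 14]
        N12 x:[110/3,116/3] y:[36,42] z:[73/2,40] -> hit [110/3,116/3] leaf, test {P9@t=110/3, P11(miss)}
        N14 x:[39,41] y:[33,38] z:[35,75/2] -> miss, prune
      N15 x:[110/3,118/3] y:[53,71] z:[35,44] -> miss, prune
  N18 x:[37,149/3] y:[50,71] z:[27,71/2] -> miss, prune

13 AABB tests over nodes [0, 2, 6, 5, 7, 24, 20, 8, 9, 12, 14, 15, 18]; 1 leaf entered; closest P9.

== RESULT ==
[0, 2, 6, 5, 7, 24, 20, 8, 9, 12, 14, 15, 18]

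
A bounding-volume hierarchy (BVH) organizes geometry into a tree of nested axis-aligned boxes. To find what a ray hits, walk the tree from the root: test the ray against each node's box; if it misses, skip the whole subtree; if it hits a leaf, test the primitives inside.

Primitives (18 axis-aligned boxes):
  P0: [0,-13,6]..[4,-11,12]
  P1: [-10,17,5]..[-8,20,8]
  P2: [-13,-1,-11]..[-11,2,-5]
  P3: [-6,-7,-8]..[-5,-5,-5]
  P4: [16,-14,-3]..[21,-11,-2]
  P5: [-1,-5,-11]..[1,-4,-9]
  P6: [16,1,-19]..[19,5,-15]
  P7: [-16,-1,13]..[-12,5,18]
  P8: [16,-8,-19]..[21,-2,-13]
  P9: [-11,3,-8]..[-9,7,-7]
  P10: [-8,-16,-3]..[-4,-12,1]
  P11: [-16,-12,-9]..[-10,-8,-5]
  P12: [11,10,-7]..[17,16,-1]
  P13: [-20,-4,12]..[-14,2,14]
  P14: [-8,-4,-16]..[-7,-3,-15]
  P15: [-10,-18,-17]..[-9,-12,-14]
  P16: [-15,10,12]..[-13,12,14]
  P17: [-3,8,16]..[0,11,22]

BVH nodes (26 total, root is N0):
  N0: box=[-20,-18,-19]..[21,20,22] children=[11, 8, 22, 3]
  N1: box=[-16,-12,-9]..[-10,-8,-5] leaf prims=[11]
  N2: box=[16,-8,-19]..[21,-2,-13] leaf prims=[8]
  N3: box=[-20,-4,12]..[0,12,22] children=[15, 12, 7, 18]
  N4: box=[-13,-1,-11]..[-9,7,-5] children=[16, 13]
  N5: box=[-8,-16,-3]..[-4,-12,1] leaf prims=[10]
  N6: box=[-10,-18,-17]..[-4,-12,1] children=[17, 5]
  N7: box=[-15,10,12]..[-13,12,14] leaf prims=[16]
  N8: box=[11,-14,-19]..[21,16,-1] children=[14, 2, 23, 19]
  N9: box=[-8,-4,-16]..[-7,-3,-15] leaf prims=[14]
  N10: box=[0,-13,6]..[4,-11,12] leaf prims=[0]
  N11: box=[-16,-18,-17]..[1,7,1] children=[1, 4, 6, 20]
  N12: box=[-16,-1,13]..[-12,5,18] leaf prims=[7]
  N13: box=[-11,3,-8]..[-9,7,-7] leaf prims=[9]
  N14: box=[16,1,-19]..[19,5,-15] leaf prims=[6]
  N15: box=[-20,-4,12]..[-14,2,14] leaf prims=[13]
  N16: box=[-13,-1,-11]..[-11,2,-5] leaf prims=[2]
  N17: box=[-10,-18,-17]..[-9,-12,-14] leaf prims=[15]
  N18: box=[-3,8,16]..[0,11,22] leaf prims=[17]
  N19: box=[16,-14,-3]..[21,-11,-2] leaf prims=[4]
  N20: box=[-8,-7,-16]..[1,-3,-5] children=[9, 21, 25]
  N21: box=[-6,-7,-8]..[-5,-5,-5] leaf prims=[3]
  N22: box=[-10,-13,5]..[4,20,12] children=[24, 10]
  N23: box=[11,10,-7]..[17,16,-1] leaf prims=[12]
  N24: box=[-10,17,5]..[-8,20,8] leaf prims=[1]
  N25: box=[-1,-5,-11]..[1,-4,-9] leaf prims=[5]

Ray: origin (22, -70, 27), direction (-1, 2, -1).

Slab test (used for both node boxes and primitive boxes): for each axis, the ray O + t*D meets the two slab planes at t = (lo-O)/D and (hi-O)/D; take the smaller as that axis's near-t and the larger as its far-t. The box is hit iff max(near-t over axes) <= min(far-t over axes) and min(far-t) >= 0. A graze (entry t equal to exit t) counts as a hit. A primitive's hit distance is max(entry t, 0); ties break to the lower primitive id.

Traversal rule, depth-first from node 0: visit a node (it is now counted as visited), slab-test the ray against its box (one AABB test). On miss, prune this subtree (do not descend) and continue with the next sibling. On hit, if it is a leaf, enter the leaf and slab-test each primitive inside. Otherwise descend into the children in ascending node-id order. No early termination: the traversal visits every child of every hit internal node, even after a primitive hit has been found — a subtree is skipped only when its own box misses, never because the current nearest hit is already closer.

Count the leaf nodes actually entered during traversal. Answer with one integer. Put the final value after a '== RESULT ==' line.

Traverse from the root:
N0 x:[1,42] y:[26,45] z:[5,46] -> hit [26,42], descend [3, 8, 11, 22]
  N3 x:[22,42] y:[33,41] z:[5,15] -> miss, prune
  N8 x:[1,11] y:[28,43] z:[28,46] -> miss, prune
  N11 x:[21,38] y:[26,77/2] z:[26,44] -> hit [26,38], descend [1, 4, 6, 20]
    N1 x:[32,38] y:[29,31] z:[32,36] -> miss, prune
    N4 x:[31,35] y:[69/2,77/2] z:[32,38] -> hit [69/2,35], descend [13, 16]
      N13 x:[31,33] y:[73/2,77/2] z:[34,35] -> miss, prune
      N16 x:[33,35] y:[69/2,36] z:[32,38] -> hit [69/2,35] leaf, test {P2@t=69/2}
    N6 x:[26,32] y:[26,29] z:[26,44] -> hit [26,29], descend [5, 17]
      N5 x:[26,30] y:[27,29] z:[26,30] -> hit [27,29] leaf, test {P10@t=27}
      N17 x:[31,32] y:[26,29] z:[41,44] -> miss, prune
    N20 x:[21,30] y:[63/2,67/2] z:[32,43] -> miss, prune
  N22 x:[18,32] y:[57/2,45] z:[15,22] -> miss, prune

Visited [0, 3, 8, 11, 1, 4, 13, 16, 6, 5, 17, 20, 22]. Tests: 13 box, 2 leaf. Nearest: P10.

== RESULT ==
2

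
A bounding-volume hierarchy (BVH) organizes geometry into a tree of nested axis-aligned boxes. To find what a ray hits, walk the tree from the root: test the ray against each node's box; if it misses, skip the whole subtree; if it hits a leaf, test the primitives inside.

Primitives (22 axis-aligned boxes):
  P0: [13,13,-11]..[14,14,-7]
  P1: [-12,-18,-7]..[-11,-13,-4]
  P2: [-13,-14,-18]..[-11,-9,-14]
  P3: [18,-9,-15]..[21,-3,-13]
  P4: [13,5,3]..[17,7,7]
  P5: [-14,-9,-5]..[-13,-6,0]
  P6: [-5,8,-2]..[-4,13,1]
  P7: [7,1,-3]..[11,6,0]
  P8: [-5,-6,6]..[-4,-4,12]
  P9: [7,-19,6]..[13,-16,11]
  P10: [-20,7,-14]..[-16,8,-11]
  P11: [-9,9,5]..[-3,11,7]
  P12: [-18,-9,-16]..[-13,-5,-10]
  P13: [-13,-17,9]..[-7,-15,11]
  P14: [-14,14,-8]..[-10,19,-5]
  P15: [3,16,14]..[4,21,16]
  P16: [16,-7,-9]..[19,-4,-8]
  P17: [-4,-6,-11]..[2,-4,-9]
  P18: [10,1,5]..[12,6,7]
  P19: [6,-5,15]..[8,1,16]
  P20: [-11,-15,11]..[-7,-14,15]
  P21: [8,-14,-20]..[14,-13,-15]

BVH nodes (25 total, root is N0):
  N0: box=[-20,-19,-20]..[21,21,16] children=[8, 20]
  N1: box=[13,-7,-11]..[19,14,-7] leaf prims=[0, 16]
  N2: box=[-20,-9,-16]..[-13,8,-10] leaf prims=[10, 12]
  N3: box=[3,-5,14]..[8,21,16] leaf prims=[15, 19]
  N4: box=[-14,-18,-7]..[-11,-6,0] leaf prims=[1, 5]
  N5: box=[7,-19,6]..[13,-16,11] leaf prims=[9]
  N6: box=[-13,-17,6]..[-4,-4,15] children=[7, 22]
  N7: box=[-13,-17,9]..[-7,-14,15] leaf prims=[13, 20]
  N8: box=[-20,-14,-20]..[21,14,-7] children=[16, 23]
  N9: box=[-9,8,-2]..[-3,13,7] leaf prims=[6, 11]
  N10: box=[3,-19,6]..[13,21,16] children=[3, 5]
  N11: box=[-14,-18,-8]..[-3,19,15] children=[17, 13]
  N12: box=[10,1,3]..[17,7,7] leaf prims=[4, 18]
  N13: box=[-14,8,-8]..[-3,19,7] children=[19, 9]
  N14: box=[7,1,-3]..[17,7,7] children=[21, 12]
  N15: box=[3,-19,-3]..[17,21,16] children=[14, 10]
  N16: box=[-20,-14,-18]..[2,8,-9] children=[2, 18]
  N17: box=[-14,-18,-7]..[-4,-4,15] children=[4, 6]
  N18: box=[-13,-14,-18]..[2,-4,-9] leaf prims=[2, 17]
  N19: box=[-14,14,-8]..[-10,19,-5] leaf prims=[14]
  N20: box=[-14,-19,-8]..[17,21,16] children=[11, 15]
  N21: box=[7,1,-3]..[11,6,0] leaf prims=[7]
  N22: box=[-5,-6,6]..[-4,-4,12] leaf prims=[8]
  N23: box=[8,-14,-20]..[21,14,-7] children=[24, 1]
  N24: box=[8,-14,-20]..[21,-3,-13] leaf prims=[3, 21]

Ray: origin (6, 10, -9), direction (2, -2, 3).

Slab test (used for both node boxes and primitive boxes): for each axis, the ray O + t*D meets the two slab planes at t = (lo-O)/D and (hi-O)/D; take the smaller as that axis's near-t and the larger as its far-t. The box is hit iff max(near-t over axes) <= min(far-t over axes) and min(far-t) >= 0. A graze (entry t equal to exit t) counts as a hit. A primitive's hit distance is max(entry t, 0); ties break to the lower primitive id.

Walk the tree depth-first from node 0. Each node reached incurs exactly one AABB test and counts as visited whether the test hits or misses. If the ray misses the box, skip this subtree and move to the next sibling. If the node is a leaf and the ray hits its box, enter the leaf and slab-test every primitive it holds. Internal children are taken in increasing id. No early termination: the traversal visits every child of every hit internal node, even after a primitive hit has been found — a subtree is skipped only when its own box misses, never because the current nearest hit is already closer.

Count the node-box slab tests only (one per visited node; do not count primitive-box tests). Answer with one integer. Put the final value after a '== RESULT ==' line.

Traverse from the root:
N0 x:[-13,15/2] y:[-11/2,29/2] z:[-11/3,25/3] -> hit [-11/3,15/2], descend [8, 20]
  N8 x:[-13,15/2] y:[-2,12] z:[-11/3,2/3] -> hit [-2,2/3], descend [16, 23]
    N16 x:[-13,-2] y:[1,12] z:[-3,0] -> miss, prune
    N23 x:[1,15/2] y:[-2,12] z:[-11/3,2/3] -> miss, prune
  N20 x:[-10,11/2] y:[-11/2,29/2] z:[1/3,25/3] -> hit [1/3,11/2], descend [11, 15]
    N11 x:[-10,-9/2] y:[-9/2,14] z:[1/3,8] -> miss, prune
    N15 x:[-3/2,11/2] y:[-11/2,29/2] z:[2,25/3] -> hit [2,11/2], descend [10, 14]
      N10 x:[-3/2,7/2] y:[-11/2,29/2] z:[5,25/3] -> miss, prune
      N14 x:[1/2,11/2] y:[3/2,9/2] z:[2,16/3] -> hit [2,9/2], descend [12, 21]
        N12 x:[2,11/2] y:[3/2,9/2] z:[4,16/3] -> hit [4,9/2] leaf, test {P4(miss), P18(miss)}
        N21 x:[1/2,5/2] y:[2,9/2] z:[2,3] -> hit [2,5/2] leaf, test {P7@t=2}

order=[0, 8, 16, 23, 20, 11, 15, 10, 14, 12, 21]  |boxes|=11  |leaves|=2  hit=P7

== RESULT ==
11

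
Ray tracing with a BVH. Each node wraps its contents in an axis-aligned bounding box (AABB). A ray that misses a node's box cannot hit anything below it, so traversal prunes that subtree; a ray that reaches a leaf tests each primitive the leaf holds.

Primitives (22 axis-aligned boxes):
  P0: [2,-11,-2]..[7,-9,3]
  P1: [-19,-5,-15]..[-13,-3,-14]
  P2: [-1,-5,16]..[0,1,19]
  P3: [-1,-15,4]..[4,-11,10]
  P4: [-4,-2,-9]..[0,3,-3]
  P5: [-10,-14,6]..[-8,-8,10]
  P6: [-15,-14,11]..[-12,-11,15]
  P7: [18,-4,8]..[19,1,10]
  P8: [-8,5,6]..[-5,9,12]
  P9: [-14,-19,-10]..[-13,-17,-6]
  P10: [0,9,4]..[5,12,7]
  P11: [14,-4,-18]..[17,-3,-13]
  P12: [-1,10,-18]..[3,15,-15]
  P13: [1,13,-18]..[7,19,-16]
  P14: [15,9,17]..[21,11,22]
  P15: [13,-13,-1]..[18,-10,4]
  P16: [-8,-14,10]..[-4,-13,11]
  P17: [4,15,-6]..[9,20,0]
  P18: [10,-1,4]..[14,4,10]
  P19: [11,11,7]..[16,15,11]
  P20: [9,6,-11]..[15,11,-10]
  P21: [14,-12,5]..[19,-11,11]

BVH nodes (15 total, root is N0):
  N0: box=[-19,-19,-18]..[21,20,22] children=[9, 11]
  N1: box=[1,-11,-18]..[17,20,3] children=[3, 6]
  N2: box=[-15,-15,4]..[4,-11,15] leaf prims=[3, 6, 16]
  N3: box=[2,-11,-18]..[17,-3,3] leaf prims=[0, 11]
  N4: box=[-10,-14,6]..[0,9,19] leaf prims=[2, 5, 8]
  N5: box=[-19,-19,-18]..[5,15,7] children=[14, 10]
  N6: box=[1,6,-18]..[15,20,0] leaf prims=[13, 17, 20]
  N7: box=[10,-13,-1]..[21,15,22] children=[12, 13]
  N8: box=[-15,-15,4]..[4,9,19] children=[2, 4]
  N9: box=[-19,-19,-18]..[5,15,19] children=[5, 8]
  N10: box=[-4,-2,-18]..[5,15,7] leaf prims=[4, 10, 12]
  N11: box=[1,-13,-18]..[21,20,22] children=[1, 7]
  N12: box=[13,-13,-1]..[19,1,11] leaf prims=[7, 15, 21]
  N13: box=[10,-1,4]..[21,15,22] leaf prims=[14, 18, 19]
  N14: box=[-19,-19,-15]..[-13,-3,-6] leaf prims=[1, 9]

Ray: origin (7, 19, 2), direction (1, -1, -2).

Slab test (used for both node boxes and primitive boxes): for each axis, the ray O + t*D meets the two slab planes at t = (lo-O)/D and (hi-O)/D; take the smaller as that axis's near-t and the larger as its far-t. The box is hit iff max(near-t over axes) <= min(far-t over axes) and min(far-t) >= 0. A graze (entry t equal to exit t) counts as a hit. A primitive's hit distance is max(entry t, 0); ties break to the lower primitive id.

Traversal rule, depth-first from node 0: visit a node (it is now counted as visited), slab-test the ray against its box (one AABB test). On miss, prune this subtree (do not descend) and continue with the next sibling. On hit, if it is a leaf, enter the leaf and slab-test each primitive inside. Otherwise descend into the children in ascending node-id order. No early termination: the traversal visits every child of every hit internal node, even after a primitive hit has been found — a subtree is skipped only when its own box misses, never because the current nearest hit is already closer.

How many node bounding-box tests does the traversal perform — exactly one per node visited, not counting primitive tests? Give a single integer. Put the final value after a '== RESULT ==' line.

Walk:
N0 x:[-26,14] y:[-1,38] z:[-10,10] -> hit [-1,10], descend [9, 11]
  N9 x:[-26,-2] y:[4,38] z:[-17/2,10] -> miss, prune
  N11 x:[-6,14] y:[-1,32] z:[-10,10] -> hit [-1,10], descend [1, 7]
    N1 x:[-6,10] y:[-1,30] z:[-1/2,10] -> hit [-1/2,10], descend [3, 6]
      N3 x:[-5,10] y:[22,30] z:[-1/2,10] -> miss, prune
      N6 x:[-6,8] y:[-1,13] z:[1,10] -> hit [1,8] leaf, test {P13(miss), P17@t=1, P20(miss)}
    N7 x:[3,14] y:[4,32] z:[-10,3/2] -> miss, prune

7 AABB tests over nodes [0, 9, 11, 1, 3, 6, 7]; 1 leaf entered; closest P17.

== RESULT ==
7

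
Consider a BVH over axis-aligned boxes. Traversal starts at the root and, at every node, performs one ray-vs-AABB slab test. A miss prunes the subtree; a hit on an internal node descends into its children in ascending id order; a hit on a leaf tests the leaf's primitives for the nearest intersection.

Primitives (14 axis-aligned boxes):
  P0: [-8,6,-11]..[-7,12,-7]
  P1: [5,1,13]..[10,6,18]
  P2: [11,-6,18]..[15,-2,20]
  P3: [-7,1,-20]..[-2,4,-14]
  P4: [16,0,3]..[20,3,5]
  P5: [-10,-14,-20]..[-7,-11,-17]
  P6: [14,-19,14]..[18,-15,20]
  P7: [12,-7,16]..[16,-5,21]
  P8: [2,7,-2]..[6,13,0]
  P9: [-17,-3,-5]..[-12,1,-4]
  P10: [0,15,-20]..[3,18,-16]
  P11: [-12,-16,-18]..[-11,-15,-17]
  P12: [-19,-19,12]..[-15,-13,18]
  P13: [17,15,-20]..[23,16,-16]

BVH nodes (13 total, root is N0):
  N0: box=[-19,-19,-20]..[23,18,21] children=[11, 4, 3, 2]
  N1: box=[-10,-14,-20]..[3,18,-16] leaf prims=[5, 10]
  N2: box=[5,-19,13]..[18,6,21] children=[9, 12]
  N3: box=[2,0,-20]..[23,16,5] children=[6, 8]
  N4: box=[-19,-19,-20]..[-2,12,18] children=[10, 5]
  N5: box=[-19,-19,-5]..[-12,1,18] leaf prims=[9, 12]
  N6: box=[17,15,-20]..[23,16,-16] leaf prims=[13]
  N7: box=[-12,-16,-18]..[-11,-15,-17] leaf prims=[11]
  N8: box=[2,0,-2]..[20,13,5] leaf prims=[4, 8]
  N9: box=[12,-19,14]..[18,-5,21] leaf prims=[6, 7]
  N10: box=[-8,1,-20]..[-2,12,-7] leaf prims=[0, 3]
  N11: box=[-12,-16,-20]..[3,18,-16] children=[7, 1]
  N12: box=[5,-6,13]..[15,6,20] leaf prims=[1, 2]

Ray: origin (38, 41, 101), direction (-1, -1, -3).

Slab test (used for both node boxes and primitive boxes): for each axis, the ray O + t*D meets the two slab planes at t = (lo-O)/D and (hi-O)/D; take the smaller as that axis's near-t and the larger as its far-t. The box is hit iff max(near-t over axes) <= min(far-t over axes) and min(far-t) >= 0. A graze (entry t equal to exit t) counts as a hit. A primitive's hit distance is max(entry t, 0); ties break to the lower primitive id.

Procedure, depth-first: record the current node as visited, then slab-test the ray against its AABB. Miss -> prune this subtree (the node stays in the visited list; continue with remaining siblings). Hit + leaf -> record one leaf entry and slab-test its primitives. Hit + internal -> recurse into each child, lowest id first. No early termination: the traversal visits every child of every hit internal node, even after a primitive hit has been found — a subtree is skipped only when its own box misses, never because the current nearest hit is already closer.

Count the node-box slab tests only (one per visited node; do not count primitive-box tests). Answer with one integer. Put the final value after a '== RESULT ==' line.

Walk:
N0 x:[15,57] y:[23,60] z:[80/3,121/3] -> hit [80/3,121/3], descend [2, 3, 4, 11]
  N2 x:[20,33] y:[35,60] z:[80/3,88/3] -> miss, prune
  N3 x:[15,36] y:[25,41] z:[32,121/3] -> hit [32,36], descend [6, 8]
    N6 x:[15,21] y:[25,26] z:[39,121/3] -> miss, prune
    N8 x:[18,36] y:[28,41] z:[32,103/3] -> hit [32,103/3] leaf, test {P4(miss), P8@t=101/3}
  N4 x:[40,57] y:[29,60] z:[83/3,121/3] -> hit [40,121/3], descend [5, 10]
    N5 x:[50,57] y:[40,60] z:[83/3,106/3] -> miss, prune
    N10 x:[40,46] y:[29,40] z:[36,121/3] -> hit [40,40] leaf, test {P0(miss), P3@t=40}
  N11 x:[35,50] y:[23,57] z:[39,121/3] -> hit [39,121/3], descend [1, 7]
    N1 x:[35,48] y:[23,55] z:[39,121/3] -> hit [39,121/3] leaf, test {P5(miss), P10(miss)}
    N7 x:[49,50] y:[56,57] z:[118/3,119/3] -> miss, prune

order=[0, 2, 3, 6, 8, 4, 5, 10, 11, 1, 7]  |boxes|=11  |leaves|=3  hit=P8

== RESULT ==
11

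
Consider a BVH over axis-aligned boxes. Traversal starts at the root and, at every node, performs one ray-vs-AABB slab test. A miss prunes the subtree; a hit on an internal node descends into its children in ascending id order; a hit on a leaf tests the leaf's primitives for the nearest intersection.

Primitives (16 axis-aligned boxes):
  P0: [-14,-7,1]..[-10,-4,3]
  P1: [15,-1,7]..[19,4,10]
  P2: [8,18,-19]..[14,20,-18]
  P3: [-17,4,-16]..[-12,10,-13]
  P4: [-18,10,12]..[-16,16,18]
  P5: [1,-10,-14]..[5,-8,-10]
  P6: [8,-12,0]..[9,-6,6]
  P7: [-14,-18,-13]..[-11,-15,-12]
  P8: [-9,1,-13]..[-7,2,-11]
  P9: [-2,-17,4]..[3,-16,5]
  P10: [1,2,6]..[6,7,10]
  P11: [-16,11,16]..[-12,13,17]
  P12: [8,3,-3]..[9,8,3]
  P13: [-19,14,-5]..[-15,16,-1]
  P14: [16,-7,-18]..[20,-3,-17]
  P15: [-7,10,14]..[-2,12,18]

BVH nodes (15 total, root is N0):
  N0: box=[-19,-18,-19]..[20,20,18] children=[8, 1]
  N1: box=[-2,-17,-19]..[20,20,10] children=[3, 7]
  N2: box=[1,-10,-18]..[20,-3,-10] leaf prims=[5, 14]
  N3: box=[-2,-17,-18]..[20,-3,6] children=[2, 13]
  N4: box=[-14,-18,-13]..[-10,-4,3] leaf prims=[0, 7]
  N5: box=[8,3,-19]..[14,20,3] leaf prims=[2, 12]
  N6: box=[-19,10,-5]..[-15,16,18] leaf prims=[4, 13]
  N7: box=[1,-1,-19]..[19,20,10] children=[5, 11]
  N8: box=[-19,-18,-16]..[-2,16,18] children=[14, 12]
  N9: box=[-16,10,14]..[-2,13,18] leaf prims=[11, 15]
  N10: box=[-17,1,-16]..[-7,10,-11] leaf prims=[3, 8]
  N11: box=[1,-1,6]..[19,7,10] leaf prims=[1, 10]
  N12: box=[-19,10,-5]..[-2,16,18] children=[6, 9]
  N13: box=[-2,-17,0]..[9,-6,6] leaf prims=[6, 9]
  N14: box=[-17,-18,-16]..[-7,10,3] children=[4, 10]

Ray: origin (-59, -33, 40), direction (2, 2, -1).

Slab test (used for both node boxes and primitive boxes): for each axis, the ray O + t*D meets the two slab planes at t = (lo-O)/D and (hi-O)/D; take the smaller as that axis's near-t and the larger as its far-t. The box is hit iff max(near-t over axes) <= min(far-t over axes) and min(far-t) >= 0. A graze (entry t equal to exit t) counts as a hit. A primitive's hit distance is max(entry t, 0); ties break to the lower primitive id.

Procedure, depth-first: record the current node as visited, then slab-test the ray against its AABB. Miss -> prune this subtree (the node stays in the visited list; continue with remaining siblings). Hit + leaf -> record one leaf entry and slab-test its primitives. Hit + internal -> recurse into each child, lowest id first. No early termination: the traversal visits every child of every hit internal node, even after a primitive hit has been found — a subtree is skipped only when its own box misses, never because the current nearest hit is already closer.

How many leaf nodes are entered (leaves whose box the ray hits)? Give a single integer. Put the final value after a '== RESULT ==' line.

Trace the traversal:
N0 x:[20,79/2] y:[15/2,53/2] z:[22,59] -> hit [22,53/2], descend [1, 8]
  N1 x:[57/2,79/2] y:[8,53/2] z:[30,59] -> miss, prune
  N8 x:[20,57/2] y:[15/2,49/2] z:[22,56] -> hit [22,49/2], descend [12, 14]
    N12 x:[20,57/2] y:[43/2,49/2] z:[22,45] -> hit [22,49/2], descend [6, 9]
      N6 x:[20,22] y:[43/2,49/2] z:[22,45] -> hit [22,22] leaf, test {P4(miss), P13(miss)}
      N9 x:[43/2,57/2] y:[43/2,23] z:[22,26] -> hit [22,23] leaf, test {P11@t=23, P15(miss)}
    N14 x:[21,26] y:[15/2,43/2] z:[37,56] -> miss, prune

Visited [0, 1, 8, 12, 6, 9, 14]. Tests: 7 box, 2 leaf. Nearest: P11.

== RESULT ==
2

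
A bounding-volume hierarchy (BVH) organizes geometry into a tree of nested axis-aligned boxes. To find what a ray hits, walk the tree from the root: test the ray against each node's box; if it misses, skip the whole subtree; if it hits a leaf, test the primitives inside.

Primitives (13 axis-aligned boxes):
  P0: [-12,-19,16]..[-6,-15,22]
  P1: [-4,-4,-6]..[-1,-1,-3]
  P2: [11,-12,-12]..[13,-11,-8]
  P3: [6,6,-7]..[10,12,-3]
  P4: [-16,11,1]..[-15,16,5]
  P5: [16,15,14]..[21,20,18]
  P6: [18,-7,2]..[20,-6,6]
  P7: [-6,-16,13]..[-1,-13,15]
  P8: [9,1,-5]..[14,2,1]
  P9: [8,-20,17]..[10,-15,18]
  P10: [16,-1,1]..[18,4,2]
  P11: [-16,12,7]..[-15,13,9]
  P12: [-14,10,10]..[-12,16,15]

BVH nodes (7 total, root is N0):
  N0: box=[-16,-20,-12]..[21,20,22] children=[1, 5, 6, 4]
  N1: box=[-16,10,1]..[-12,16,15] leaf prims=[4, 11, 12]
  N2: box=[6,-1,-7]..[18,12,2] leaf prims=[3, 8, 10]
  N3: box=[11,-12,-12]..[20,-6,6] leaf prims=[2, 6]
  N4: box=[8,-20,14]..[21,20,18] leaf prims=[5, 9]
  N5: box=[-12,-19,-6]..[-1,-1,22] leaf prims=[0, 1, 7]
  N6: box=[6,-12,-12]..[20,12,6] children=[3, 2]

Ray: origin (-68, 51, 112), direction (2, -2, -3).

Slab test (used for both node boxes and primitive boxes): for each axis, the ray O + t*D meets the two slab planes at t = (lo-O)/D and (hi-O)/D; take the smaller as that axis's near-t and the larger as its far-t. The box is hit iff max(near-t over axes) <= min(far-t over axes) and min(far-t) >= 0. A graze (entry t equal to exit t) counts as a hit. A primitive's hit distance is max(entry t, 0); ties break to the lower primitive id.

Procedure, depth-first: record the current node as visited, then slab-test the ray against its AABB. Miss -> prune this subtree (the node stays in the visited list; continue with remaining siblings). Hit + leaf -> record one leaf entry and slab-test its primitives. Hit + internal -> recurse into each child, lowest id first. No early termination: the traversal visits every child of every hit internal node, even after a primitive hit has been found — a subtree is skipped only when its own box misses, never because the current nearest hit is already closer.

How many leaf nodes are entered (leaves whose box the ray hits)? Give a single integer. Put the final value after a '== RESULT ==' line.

Walk:
N0 x:[26,89/2] y:[31/2,71/2] z:[30,124/3] -> hit [30,71/2], descend [1, 4, 5, 6]
  N1 x:[26,28] y:[35/2,41/2] z:[97/3,37] -> miss, prune
  N4 x:[38,89/2] y:[31/2,71/2] z:[94/3,98/3] -> miss, prune
  N5 x:[28,67/2] y:[26,35] z:[30,118/3] -> hit [30,67/2] leaf, test {P0(miss), P1(miss), P7@t=97/3}
  N6 x:[37,44] y:[39/2,63/2] z:[106/3,124/3] -> miss, prune

Summary -> nodes [0, 1, 4, 5, 6]; box-tests=5; leaf-entries=1; first=P7

== RESULT ==
1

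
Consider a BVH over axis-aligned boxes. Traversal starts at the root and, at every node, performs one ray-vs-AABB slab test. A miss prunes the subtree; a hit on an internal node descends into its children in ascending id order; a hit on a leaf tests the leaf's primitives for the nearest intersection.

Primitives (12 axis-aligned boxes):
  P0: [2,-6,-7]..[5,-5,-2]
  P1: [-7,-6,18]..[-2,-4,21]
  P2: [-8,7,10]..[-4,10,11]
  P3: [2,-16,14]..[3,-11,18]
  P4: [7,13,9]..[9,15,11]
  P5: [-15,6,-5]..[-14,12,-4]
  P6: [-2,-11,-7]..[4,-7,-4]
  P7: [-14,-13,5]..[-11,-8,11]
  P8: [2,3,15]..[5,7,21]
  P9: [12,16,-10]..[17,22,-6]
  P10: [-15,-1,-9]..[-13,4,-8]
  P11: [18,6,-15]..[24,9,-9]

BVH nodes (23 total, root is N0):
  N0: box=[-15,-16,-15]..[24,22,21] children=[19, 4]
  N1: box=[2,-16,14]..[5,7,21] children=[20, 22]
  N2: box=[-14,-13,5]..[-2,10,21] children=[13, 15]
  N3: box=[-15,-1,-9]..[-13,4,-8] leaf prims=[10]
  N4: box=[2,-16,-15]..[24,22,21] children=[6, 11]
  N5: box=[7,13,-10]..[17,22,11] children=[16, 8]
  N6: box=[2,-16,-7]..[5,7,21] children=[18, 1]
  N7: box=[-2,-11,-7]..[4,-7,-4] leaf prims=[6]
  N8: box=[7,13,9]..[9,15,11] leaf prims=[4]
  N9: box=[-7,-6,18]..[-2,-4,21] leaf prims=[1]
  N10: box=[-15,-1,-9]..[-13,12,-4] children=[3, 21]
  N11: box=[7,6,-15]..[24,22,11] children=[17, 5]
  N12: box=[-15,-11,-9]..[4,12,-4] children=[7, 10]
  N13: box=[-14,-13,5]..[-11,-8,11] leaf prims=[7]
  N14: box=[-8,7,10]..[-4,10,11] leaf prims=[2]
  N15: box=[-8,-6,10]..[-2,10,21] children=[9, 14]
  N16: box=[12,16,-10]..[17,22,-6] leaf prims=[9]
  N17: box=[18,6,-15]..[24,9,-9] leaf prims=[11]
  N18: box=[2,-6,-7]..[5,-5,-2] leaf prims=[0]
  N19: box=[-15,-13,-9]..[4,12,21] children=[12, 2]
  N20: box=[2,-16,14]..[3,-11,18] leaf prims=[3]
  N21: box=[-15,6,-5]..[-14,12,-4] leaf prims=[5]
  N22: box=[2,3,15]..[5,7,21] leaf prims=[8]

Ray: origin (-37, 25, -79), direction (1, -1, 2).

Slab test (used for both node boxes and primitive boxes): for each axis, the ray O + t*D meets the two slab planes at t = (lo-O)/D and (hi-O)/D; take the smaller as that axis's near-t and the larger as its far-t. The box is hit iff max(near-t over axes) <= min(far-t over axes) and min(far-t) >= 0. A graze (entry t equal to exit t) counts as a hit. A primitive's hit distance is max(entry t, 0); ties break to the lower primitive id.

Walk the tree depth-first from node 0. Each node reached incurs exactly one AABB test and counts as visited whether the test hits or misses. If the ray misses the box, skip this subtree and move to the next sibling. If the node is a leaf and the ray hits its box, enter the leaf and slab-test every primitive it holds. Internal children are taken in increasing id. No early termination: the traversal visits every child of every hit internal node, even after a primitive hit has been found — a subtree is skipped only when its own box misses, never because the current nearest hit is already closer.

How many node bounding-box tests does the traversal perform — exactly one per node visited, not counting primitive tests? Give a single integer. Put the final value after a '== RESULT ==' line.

Walk:
N0 x:[22,61] y:[3,41] z:[32,50] -> hit [32,41], descend [4, 19]
  N4 x:[39,61] y:[3,41] z:[32,50] -> hit [39,41], descend [6, 11]
    N6 x:[39,42] y:[18,41] z:[36,50] -> hit [39,41], descend [1, 18]
      N1 x:[39,42] y:[18,41] z:[93/2,50] -> miss, prune
      N18 x:[39,42] y:[30,31] z:[36,77/2] -> miss, prune
    N11 x:[44,61] y:[3,19] z:[32,45] -> miss, prune
  N19 x:[22,41] y:[13,38] z:[35,50] -> hit [35,38], descend [2, 12]
    N2 x:[23,35] y:[15,38] z:[42,50] -> miss, prune
    N12 x:[22,41] y:[13,36] z:[35,75/2] -> hit [35,36], descend [7, 10]
      N7 x:[35,41] y:[32,36] z:[36,75/2] -> hit [36,36] leaf, test {P6@t=36}
      N10 x:[22,24] y:[13,26] z:[35,75/2] -> miss, prune

11 AABB tests over nodes [0, 4, 6, 1, 18, 11, 19, 2, 12, 7, 10]; 1 leaf entered; closest P6.

== RESULT ==
11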